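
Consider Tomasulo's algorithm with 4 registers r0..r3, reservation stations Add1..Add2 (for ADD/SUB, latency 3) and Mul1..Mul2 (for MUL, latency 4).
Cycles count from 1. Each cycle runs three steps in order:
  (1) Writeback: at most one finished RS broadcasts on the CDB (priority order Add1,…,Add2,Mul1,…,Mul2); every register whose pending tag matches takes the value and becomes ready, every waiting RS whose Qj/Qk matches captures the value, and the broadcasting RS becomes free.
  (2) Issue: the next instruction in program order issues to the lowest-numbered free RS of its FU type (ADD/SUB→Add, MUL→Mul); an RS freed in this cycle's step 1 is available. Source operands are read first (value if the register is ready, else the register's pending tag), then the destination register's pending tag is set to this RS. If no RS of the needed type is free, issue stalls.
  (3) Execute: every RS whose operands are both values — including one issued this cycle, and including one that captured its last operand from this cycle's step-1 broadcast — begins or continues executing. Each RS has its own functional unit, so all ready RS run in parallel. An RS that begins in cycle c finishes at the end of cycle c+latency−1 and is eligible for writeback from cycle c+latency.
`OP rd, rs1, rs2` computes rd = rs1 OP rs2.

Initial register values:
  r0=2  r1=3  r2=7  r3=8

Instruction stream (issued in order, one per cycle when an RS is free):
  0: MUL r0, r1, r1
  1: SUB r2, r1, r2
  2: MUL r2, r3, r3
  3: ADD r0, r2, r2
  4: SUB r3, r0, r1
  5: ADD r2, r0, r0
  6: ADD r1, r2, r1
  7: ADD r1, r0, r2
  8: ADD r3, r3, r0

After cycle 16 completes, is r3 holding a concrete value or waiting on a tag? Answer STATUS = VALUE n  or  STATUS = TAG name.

STATUS = VALUE 125

cycle 1: issue MUL r0<-Mul1 // r0:Mul1,r1:3,r2:7,r3:8
cycle 2: issue SUB r2<-Add1 // r0:Mul1,r1:3,r2:Add1,r3:8
cycle 3: issue MUL r2<-Mul2 // r0:Mul1,r1:3,r2:Mul2,r3:8
cycle 4: issue ADD r0<-Add2 // r0:Add2,r1:3,r2:Mul2,r3:8
cycle 5: CDB Add1=-4; issue SUB r3<-Add1 // r0:Add2,r1:3,r2:Mul2,r3:Add1
cycle 6: CDB Mul1=9; stall // r0:Add2,r1:3,r2:Mul2,r3:Add1
cycle 7: CDB Mul2=64; stall // r0:Add2,r1:3,r2:64,r3:Add1
cycle 8: stall // r0:Add2,r1:3,r2:64,r3:Add1
cycle 9: stall // r0:Add2,r1:3,r2:64,r3:Add1
cycle 10: CDB Add2=128; issue ADD r2<-Add2 // r0:128,r1:3,r2:Add2,r3:Add1
cycle 11: stall // r0:128,r1:3,r2:Add2,r3:Add1
cycle 12: stall // r0:128,r1:3,r2:Add2,r3:Add1
cycle 13: CDB Add1=125; issue ADD r1<-Add1 // r0:128,r1:Add1,r2:Add2,r3:125
cycle 14: CDB Add2=256; issue ADD r1<-Add2 // r0:128,r1:Add2,r2:256,r3:125
cycle 15: stall // r0:128,r1:Add2,r2:256,r3:125
cycle 16: stall // r0:128,r1:Add2,r2:256,r3:125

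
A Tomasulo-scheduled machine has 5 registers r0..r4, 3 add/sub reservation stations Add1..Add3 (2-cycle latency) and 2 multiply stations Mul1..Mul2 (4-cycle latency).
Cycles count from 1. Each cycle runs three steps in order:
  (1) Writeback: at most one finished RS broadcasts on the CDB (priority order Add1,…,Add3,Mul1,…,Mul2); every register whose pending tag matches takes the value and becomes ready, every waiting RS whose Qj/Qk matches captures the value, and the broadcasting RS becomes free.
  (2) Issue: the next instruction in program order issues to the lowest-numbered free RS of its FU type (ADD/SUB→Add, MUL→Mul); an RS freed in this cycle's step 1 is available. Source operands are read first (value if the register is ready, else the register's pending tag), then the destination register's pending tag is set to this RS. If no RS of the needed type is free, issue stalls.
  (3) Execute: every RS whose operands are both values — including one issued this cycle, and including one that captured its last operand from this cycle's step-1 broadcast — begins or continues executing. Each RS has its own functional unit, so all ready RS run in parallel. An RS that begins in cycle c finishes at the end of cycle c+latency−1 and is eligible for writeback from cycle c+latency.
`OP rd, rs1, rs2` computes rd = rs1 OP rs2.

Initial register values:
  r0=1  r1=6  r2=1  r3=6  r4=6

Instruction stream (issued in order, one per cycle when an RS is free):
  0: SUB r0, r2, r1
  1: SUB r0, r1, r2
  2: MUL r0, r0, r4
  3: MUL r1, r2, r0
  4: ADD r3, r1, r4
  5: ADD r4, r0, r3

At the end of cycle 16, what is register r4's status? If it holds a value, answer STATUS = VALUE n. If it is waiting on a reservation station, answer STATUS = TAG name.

c1: issue SUB r0<-Add1 | r0:Add1,r1:6,r2:1,r3:6,r4:6
c2: issue SUB r0<-Add2 | r0:Add2,r1:6,r2:1,r3:6,r4:6
c3: CDB Add1=-5; issue MUL r0<-Mul1 | r0:Mul1,r1:6,r2:1,r3:6,r4:6
c4: CDB Add2=5; issue MUL r1<-Mul2 | r0:Mul1,r1:Mul2,r2:1,r3:6,r4:6
c5: issue ADD r3<-Add1 | r0:Mul1,r1:Mul2,r2:1,r3:Add1,r4:6
c6: issue ADD r4<-Add2 | r0:Mul1,r1:Mul2,r2:1,r3:Add1,r4:Add2
c7: - | r0:Mul1,r1:Mul2,r2:1,r3:Add1,r4:Add2
c8: CDB Mul1=30 | r0:30,r1:Mul2,r2:1,r3:Add1,r4:Add2
c9: - | r0:30,r1:Mul2,r2:1,r3:Add1,r4:Add2
c10: - | r0:30,r1:Mul2,r2:1,r3:Add1,r4:Add2
c11: - | r0:30,r1:Mul2,r2:1,r3:Add1,r4:Add2
c12: CDB Mul2=30 | r0:30,r1:30,r2:1,r3:Add1,r4:Add2
c13: - | r0:30,r1:30,r2:1,r3:Add1,r4:Add2
c14: CDB Add1=36 | r0:30,r1:30,r2:1,r3:36,r4:Add2
c15: - | r0:30,r1:30,r2:1,r3:36,r4:Add2
c16: CDB Add2=66 | r0:30,r1:30,r2:1,r3:36,r4:66

STATUS = VALUE 66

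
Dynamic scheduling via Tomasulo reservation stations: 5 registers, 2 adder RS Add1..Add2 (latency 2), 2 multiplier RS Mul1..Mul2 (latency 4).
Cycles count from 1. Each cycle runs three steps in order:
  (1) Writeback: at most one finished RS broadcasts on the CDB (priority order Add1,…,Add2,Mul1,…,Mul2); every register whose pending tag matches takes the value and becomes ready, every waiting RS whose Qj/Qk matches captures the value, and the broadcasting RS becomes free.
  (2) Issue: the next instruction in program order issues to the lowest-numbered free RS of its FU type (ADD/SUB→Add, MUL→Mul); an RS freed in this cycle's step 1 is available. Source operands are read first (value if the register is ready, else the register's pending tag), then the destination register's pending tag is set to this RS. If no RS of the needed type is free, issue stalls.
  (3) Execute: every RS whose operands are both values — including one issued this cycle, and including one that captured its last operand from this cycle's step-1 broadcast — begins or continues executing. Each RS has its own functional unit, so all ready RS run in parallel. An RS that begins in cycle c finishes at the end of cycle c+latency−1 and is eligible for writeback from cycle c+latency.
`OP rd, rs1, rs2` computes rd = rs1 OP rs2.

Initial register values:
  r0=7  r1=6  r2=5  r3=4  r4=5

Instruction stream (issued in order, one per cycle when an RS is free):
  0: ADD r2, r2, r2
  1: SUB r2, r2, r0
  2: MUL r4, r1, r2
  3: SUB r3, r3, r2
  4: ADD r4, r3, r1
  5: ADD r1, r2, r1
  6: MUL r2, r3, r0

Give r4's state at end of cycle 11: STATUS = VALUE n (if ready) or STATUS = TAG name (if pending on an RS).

STATUS = VALUE 7

  c1: issue ADD r2<-Add1  regs: r0:7,r1:6,r2:Add1,r3:4,r4:5
  c2: issue SUB r2<-Add2  regs: r0:7,r1:6,r2:Add2,r3:4,r4:5
  c3: CDB Add1=10; issue MUL r4<-Mul1  regs: r0:7,r1:6,r2:Add2,r3:4,r4:Mul1
  c4: issue SUB r3<-Add1  regs: r0:7,r1:6,r2:Add2,r3:Add1,r4:Mul1
  c5: CDB Add2=3; issue ADD r4<-Add2  regs: r0:7,r1:6,r2:3,r3:Add1,r4:Add2
  c6: stall  regs: r0:7,r1:6,r2:3,r3:Add1,r4:Add2
  c7: CDB Add1=1; issue ADD r1<-Add1  regs: r0:7,r1:Add1,r2:3,r3:1,r4:Add2
  c8: issue MUL r2<-Mul2  regs: r0:7,r1:Add1,r2:Mul2,r3:1,r4:Add2
  c9: CDB Add1=9  regs: r0:7,r1:9,r2:Mul2,r3:1,r4:Add2
  c10: CDB Add2=7  regs: r0:7,r1:9,r2:Mul2,r3:1,r4:7
  c11: CDB Mul1=18  regs: r0:7,r1:9,r2:Mul2,r3:1,r4:7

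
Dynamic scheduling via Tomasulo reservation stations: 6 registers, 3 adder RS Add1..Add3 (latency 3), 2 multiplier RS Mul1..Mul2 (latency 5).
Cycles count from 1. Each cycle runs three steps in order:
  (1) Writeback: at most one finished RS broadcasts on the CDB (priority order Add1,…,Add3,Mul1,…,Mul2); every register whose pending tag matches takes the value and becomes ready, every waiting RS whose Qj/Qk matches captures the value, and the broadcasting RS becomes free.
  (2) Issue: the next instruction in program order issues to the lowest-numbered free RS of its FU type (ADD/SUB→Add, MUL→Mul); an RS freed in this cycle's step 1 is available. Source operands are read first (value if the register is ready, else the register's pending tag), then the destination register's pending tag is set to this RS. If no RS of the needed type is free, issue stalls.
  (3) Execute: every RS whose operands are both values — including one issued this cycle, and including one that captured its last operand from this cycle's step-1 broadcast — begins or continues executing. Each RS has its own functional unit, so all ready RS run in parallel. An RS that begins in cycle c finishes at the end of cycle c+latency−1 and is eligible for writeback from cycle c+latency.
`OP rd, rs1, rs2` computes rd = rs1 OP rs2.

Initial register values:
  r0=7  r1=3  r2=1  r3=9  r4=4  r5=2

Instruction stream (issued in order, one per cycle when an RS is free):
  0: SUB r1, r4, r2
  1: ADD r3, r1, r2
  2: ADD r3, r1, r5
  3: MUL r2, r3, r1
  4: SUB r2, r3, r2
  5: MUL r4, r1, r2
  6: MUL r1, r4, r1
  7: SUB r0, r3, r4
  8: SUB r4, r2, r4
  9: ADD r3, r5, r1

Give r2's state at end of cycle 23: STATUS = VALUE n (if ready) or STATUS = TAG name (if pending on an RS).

  c1: issue SUB r1<-Add1  regs: r0:7,r1:Add1,r2:1,r3:9,r4:4,r5:2
  c2: issue ADD r3<-Add2  regs: r0:7,r1:Add1,r2:1,r3:Add2,r4:4,r5:2
  c3: issue ADD r3<-Add3  regs: r0:7,r1:Add1,r2:1,r3:Add3,r4:4,r5:2
  c4: CDB Add1=3; issue MUL r2<-Mul1  regs: r0:7,r1:3,r2:Mul1,r3:Add3,r4:4,r5:2
  c5: issue SUB r2<-Add1  regs: r0:7,r1:3,r2:Add1,r3:Add3,r4:4,r5:2
  c6: issue MUL r4<-Mul2  regs: r0:7,r1:3,r2:Add1,r3:Add3,r4:Mul2,r5:2
  c7: CDB Add2=4; stall  regs: r0:7,r1:3,r2:Add1,r3:Add3,r4:Mul2,r5:2
  c8: CDB Add3=5; stall  regs: r0:7,r1:3,r2:Add1,r3:5,r4:Mul2,r5:2
  c9: stall  regs: r0:7,r1:3,r2:Add1,r3:5,r4:Mul2,r5:2
  c10: stall  regs: r0:7,r1:3,r2:Add1,r3:5,r4:Mul2,r5:2
  c11: stall  regs: r0:7,r1:3,r2:Add1,r3:5,r4:Mul2,r5:2
  c12: stall  regs: r0:7,r1:3,r2:Add1,r3:5,r4:Mul2,r5:2
  c13: CDB Mul1=15; issue MUL r1<-Mul1  regs: r0:7,r1:Mul1,r2:Add1,r3:5,r4:Mul2,r5:2
  c14: issue SUB r0<-Add2  regs: r0:Add2,r1:Mul1,r2:Add1,r3:5,r4:Mul2,r5:2
  c15: issue SUB r4<-Add3  regs: r0:Add2,r1:Mul1,r2:Add1,r3:5,r4:Add3,r5:2
  c16: CDB Add1=-10; issue ADD r3<-Add1  regs: r0:Add2,r1:Mul1,r2:-10,r3:Add1,r4:Add3,r5:2
  c17: -  regs: r0:Add2,r1:Mul1,r2:-10,r3:Add1,r4:Add3,r5:2
  c18: -  regs: r0:Add2,r1:Mul1,r2:-10,r3:Add1,r4:Add3,r5:2
  c19: -  regs: r0:Add2,r1:Mul1,r2:-10,r3:Add1,r4:Add3,r5:2
  c20: -  regs: r0:Add2,r1:Mul1,r2:-10,r3:Add1,r4:Add3,r5:2
  c21: CDB Mul2=-30  regs: r0:Add2,r1:Mul1,r2:-10,r3:Add1,r4:Add3,r5:2
  c22: -  regs: r0:Add2,r1:Mul1,r2:-10,r3:Add1,r4:Add3,r5:2
  c23: -  regs: r0:Add2,r1:Mul1,r2:-10,r3:Add1,r4:Add3,r5:2

STATUS = VALUE -10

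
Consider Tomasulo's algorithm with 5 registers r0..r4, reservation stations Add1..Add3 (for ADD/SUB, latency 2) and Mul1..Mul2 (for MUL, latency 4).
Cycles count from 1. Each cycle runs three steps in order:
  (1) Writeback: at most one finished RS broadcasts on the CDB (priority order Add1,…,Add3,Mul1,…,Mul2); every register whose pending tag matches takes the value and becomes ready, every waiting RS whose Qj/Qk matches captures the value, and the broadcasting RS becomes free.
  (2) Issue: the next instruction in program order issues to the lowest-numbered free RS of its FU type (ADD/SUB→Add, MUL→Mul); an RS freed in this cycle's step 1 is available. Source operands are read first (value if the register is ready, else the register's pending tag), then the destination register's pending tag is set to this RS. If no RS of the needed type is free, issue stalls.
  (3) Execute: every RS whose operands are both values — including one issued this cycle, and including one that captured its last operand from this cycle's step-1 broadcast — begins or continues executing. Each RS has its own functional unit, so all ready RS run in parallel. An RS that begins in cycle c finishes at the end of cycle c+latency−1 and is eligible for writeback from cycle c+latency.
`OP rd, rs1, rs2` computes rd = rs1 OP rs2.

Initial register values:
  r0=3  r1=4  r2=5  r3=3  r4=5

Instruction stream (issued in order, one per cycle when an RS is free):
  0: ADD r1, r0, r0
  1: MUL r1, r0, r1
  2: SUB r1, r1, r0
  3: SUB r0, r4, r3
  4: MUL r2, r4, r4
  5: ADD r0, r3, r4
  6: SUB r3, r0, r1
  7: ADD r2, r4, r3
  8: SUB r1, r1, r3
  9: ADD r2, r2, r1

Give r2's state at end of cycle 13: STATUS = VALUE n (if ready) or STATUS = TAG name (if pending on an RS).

STATUS = TAG Add3

c1: issue ADD r1<-Add1 | r0:3,r1:Add1,r2:5,r3:3,r4:5
c2: issue MUL r1<-Mul1 | r0:3,r1:Mul1,r2:5,r3:3,r4:5
c3: CDB Add1=6; issue SUB r1<-Add1 | r0:3,r1:Add1,r2:5,r3:3,r4:5
c4: issue SUB r0<-Add2 | r0:Add2,r1:Add1,r2:5,r3:3,r4:5
c5: issue MUL r2<-Mul2 | r0:Add2,r1:Add1,r2:Mul2,r3:3,r4:5
c6: CDB Add2=2; issue ADD r0<-Add2 | r0:Add2,r1:Add1,r2:Mul2,r3:3,r4:5
c7: CDB Mul1=18; issue SUB r3<-Add3 | r0:Add2,r1:Add1,r2:Mul2,r3:Add3,r4:5
c8: CDB Add2=8; issue ADD r2<-Add2 | r0:8,r1:Add1,r2:Add2,r3:Add3,r4:5
c9: CDB Add1=15; issue SUB r1<-Add1 | r0:8,r1:Add1,r2:Add2,r3:Add3,r4:5
c10: CDB Mul2=25; stall | r0:8,r1:Add1,r2:Add2,r3:Add3,r4:5
c11: CDB Add3=-7; issue ADD r2<-Add3 | r0:8,r1:Add1,r2:Add3,r3:-7,r4:5
c12: - | r0:8,r1:Add1,r2:Add3,r3:-7,r4:5
c13: CDB Add1=22 | r0:8,r1:22,r2:Add3,r3:-7,r4:5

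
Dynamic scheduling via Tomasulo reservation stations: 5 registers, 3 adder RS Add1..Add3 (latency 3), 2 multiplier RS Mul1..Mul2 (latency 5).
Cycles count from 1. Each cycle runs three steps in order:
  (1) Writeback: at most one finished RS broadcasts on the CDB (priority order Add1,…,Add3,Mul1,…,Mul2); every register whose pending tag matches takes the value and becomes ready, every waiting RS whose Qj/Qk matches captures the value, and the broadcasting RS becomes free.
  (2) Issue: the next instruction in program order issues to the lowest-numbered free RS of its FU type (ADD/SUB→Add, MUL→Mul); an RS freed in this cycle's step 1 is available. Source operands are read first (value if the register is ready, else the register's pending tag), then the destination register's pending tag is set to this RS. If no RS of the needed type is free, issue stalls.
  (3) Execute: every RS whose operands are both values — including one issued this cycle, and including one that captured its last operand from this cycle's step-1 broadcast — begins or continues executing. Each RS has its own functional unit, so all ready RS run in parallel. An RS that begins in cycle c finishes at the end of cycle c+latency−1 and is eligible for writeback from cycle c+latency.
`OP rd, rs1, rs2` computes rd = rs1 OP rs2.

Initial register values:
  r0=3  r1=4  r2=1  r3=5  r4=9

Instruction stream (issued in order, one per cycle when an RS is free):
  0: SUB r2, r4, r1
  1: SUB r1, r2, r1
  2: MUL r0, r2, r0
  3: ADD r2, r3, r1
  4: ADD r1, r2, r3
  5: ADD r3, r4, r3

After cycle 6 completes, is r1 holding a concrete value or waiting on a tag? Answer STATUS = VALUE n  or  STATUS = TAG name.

c1: issue SUB r2<-Add1 | r0:3,r1:4,r2:Add1,r3:5,r4:9
c2: issue SUB r1<-Add2 | r0:3,r1:Add2,r2:Add1,r3:5,r4:9
c3: issue MUL r0<-Mul1 | r0:Mul1,r1:Add2,r2:Add1,r3:5,r4:9
c4: CDB Add1=5; issue ADD r2<-Add1 | r0:Mul1,r1:Add2,r2:Add1,r3:5,r4:9
c5: issue ADD r1<-Add3 | r0:Mul1,r1:Add3,r2:Add1,r3:5,r4:9
c6: stall | r0:Mul1,r1:Add3,r2:Add1,r3:5,r4:9

STATUS = TAG Add3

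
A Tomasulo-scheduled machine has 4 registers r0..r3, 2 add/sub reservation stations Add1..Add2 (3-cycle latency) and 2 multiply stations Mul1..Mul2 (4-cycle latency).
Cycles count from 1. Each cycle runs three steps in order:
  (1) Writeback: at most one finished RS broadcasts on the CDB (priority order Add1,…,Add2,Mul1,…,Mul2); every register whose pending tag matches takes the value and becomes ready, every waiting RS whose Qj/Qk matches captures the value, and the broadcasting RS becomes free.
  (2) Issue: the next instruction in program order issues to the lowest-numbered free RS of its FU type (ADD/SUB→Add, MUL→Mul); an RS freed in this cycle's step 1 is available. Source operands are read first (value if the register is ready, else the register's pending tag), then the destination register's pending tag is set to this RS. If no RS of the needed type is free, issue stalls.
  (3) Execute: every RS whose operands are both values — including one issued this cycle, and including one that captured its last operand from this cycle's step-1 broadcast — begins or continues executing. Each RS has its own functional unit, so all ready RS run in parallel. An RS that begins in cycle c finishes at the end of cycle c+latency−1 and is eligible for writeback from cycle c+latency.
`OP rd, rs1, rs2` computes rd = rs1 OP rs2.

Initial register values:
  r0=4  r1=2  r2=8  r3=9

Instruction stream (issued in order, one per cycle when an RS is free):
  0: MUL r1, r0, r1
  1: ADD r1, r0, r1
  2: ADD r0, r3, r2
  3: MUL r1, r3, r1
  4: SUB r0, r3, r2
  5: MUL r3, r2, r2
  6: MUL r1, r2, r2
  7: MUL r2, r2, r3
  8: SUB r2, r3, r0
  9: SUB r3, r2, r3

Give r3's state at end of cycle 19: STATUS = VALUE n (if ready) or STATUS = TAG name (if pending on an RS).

c1: issue MUL r1<-Mul1 | r0:4,r1:Mul1,r2:8,r3:9
c2: issue ADD r1<-Add1 | r0:4,r1:Add1,r2:8,r3:9
c3: issue ADD r0<-Add2 | r0:Add2,r1:Add1,r2:8,r3:9
c4: issue MUL r1<-Mul2 | r0:Add2,r1:Mul2,r2:8,r3:9
c5: CDB Mul1=8; stall | r0:Add2,r1:Mul2,r2:8,r3:9
c6: CDB Add2=17; issue SUB r0<-Add2 | r0:Add2,r1:Mul2,r2:8,r3:9
c7: issue MUL r3<-Mul1 | r0:Add2,r1:Mul2,r2:8,r3:Mul1
c8: CDB Add1=12; stall | r0:Add2,r1:Mul2,r2:8,r3:Mul1
c9: CDB Add2=1; stall | r0:1,r1:Mul2,r2:8,r3:Mul1
c10: stall | r0:1,r1:Mul2,r2:8,r3:Mul1
c11: CDB Mul1=64; issue MUL r1<-Mul1 | r0:1,r1:Mul1,r2:8,r3:64
c12: CDB Mul2=108; issue MUL r2<-Mul2 | r0:1,r1:Mul1,r2:Mul2,r3:64
c13: issue SUB r2<-Add1 | r0:1,r1:Mul1,r2:Add1,r3:64
c14: issue SUB r3<-Add2 | r0:1,r1:Mul1,r2:Add1,r3:Add2
c15: CDB Mul1=64 | r0:1,r1:64,r2:Add1,r3:Add2
c16: CDB Add1=63 | r0:1,r1:64,r2:63,r3:Add2
c17: CDB Mul2=512 | r0:1,r1:64,r2:63,r3:Add2
c18: - | r0:1,r1:64,r2:63,r3:Add2
c19: CDB Add2=-1 | r0:1,r1:64,r2:63,r3:-1

STATUS = VALUE -1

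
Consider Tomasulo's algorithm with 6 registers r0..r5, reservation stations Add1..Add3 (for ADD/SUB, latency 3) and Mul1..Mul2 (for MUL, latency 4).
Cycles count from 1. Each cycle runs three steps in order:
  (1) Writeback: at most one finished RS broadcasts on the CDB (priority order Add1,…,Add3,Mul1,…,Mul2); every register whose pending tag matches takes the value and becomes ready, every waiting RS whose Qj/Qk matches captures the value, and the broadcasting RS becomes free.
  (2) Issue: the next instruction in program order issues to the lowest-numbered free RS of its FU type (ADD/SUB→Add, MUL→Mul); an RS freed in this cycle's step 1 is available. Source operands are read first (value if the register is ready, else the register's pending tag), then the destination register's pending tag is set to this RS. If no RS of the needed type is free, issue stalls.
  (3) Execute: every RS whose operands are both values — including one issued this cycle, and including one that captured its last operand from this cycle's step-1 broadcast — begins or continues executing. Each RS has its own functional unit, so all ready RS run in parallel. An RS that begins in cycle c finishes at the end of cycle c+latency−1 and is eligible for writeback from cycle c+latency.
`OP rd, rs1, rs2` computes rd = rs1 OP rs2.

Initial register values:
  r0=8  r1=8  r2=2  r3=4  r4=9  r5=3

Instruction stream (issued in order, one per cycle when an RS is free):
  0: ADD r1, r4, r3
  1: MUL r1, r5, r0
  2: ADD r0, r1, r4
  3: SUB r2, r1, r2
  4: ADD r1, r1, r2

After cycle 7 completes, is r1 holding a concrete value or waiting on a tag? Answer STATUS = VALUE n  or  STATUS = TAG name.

cycle 1: issue ADD r1<-Add1 // r0:8,r1:Add1,r2:2,r3:4,r4:9,r5:3
cycle 2: issue MUL r1<-Mul1 // r0:8,r1:Mul1,r2:2,r3:4,r4:9,r5:3
cycle 3: issue ADD r0<-Add2 // r0:Add2,r1:Mul1,r2:2,r3:4,r4:9,r5:3
cycle 4: CDB Add1=13; issue SUB r2<-Add1 // r0:Add2,r1:Mul1,r2:Add1,r3:4,r4:9,r5:3
cycle 5: issue ADD r1<-Add3 // r0:Add2,r1:Add3,r2:Add1,r3:4,r4:9,r5:3
cycle 6: CDB Mul1=24 // r0:Add2,r1:Add3,r2:Add1,r3:4,r4:9,r5:3
cycle 7: - // r0:Add2,r1:Add3,r2:Add1,r3:4,r4:9,r5:3

STATUS = TAG Add3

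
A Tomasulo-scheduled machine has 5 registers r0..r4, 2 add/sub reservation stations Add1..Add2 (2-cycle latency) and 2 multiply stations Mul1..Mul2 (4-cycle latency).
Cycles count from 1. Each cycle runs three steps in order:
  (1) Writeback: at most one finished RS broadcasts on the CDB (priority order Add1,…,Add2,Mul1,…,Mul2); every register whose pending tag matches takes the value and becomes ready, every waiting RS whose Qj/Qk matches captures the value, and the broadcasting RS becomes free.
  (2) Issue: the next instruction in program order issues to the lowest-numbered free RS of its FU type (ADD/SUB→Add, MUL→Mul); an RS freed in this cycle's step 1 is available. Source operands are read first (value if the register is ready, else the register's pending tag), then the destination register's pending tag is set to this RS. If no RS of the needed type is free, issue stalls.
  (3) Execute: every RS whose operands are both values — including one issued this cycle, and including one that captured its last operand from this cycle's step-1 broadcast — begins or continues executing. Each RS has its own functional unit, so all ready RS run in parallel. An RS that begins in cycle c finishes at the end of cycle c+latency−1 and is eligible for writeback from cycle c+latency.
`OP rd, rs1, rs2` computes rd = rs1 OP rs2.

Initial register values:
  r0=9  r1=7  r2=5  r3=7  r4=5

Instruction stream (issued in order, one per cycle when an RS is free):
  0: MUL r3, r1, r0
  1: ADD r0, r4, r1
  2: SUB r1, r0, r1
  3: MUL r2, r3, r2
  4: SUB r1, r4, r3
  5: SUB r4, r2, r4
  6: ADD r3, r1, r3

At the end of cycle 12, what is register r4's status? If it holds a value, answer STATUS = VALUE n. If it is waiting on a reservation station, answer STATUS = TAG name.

STATUS = VALUE 310

cycle 1: issue MUL r3<-Mul1 // r0:9,r1:7,r2:5,r3:Mul1,r4:5
cycle 2: issue ADD r0<-Add1 // r0:Add1,r1:7,r2:5,r3:Mul1,r4:5
cycle 3: issue SUB r1<-Add2 // r0:Add1,r1:Add2,r2:5,r3:Mul1,r4:5
cycle 4: CDB Add1=12; issue MUL r2<-Mul2 // r0:12,r1:Add2,r2:Mul2,r3:Mul1,r4:5
cycle 5: CDB Mul1=63; issue SUB r1<-Add1 // r0:12,r1:Add1,r2:Mul2,r3:63,r4:5
cycle 6: CDB Add2=5; issue SUB r4<-Add2 // r0:12,r1:Add1,r2:Mul2,r3:63,r4:Add2
cycle 7: CDB Add1=-58; issue ADD r3<-Add1 // r0:12,r1:-58,r2:Mul2,r3:Add1,r4:Add2
cycle 8: - // r0:12,r1:-58,r2:Mul2,r3:Add1,r4:Add2
cycle 9: CDB Add1=5 // r0:12,r1:-58,r2:Mul2,r3:5,r4:Add2
cycle 10: CDB Mul2=315 // r0:12,r1:-58,r2:315,r3:5,r4:Add2
cycle 11: - // r0:12,r1:-58,r2:315,r3:5,r4:Add2
cycle 12: CDB Add2=310 // r0:12,r1:-58,r2:315,r3:5,r4:310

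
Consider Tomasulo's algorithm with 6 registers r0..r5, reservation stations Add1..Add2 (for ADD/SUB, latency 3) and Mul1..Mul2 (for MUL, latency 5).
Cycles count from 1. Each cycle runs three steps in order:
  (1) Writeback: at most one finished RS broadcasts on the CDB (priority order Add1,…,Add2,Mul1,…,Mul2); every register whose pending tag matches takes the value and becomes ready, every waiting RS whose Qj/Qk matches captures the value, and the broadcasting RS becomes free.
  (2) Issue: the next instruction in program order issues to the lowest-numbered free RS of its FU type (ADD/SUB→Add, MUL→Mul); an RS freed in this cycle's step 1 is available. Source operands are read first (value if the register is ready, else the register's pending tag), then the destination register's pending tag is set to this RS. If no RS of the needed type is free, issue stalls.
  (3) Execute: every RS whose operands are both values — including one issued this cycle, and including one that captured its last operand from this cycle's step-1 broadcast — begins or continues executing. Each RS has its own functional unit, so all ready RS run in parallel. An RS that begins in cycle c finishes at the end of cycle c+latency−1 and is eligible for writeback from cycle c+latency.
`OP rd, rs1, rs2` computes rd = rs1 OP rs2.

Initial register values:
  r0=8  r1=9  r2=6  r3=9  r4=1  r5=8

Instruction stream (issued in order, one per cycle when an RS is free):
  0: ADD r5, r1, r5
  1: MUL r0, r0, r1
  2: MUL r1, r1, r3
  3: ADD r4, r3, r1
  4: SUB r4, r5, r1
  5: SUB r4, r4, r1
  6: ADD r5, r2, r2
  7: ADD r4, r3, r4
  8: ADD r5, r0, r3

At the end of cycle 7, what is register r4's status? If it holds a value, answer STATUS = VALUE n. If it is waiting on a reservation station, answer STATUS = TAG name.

cycle 1: issue ADD r5<-Add1 // r0:8,r1:9,r2:6,r3:9,r4:1,r5:Add1
cycle 2: issue MUL r0<-Mul1 // r0:Mul1,r1:9,r2:6,r3:9,r4:1,r5:Add1
cycle 3: issue MUL r1<-Mul2 // r0:Mul1,r1:Mul2,r2:6,r3:9,r4:1,r5:Add1
cycle 4: CDB Add1=17; issue ADD r4<-Add1 // r0:Mul1,r1:Mul2,r2:6,r3:9,r4:Add1,r5:17
cycle 5: issue SUB r4<-Add2 // r0:Mul1,r1:Mul2,r2:6,r3:9,r4:Add2,r5:17
cycle 6: stall // r0:Mul1,r1:Mul2,r2:6,r3:9,r4:Add2,r5:17
cycle 7: CDB Mul1=72; stall // r0:72,r1:Mul2,r2:6,r3:9,r4:Add2,r5:17

STATUS = TAG Add2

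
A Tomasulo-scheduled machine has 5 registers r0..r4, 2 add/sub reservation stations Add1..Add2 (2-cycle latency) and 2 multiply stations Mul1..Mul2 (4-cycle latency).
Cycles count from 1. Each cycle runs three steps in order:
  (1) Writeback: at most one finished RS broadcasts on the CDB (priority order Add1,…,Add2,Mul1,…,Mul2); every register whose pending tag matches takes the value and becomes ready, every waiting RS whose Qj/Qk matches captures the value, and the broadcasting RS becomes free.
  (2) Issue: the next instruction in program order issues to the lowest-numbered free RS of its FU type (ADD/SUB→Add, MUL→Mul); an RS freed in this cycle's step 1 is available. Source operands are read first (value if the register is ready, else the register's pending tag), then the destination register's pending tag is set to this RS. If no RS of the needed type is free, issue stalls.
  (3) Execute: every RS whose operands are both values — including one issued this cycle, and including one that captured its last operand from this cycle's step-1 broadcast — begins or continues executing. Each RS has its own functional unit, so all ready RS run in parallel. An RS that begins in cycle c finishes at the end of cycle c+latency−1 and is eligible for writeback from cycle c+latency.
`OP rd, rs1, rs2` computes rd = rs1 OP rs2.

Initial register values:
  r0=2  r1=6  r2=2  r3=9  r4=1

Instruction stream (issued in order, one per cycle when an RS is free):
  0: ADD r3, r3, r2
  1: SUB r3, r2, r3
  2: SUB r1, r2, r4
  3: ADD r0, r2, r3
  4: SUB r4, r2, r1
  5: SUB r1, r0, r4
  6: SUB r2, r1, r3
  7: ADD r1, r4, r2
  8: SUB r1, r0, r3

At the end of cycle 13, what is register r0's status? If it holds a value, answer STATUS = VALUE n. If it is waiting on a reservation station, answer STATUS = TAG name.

c1: issue ADD r3<-Add1 | r0:2,r1:6,r2:2,r3:Add1,r4:1
c2: issue SUB r3<-Add2 | r0:2,r1:6,r2:2,r3:Add2,r4:1
c3: CDB Add1=11; issue SUB r1<-Add1 | r0:2,r1:Add1,r2:2,r3:Add2,r4:1
c4: stall | r0:2,r1:Add1,r2:2,r3:Add2,r4:1
c5: CDB Add1=1; issue ADD r0<-Add1 | r0:Add1,r1:1,r2:2,r3:Add2,r4:1
c6: CDB Add2=-9; issue SUB r4<-Add2 | r0:Add1,r1:1,r2:2,r3:-9,r4:Add2
c7: stall | r0:Add1,r1:1,r2:2,r3:-9,r4:Add2
c8: CDB Add1=-7; issue SUB r1<-Add1 | r0:-7,r1:Add1,r2:2,r3:-9,r4:Add2
c9: CDB Add2=1; issue SUB r2<-Add2 | r0:-7,r1:Add1,r2:Add2,r3:-9,r4:1
c10: stall | r0:-7,r1:Add1,r2:Add2,r3:-9,r4:1
c11: CDB Add1=-8; issue ADD r1<-Add1 | r0:-7,r1:Add1,r2:Add2,r3:-9,r4:1
c12: stall | r0:-7,r1:Add1,r2:Add2,r3:-9,r4:1
c13: CDB Add2=1; issue SUB r1<-Add2 | r0:-7,r1:Add2,r2:1,r3:-9,r4:1

STATUS = VALUE -7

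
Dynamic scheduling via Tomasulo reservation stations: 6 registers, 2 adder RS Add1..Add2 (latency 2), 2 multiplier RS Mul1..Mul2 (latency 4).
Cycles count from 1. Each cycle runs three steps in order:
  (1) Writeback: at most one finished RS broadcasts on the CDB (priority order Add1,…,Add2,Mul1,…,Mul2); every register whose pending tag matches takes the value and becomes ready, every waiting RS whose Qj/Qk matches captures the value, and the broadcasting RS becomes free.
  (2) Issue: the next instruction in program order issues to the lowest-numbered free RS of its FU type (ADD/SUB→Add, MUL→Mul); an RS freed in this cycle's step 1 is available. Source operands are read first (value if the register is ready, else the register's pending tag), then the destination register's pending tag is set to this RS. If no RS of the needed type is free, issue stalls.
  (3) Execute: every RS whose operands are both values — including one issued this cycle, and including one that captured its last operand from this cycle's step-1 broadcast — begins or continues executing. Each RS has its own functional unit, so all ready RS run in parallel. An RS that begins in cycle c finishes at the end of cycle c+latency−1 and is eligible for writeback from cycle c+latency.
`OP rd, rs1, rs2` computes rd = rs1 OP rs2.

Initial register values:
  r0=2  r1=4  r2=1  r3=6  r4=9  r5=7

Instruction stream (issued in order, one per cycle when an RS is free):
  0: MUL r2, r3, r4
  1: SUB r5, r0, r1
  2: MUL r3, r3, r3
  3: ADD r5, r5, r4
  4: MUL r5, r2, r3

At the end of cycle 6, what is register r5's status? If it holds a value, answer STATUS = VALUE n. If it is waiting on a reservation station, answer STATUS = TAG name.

STATUS = TAG Mul1

cycle 1: issue MUL r2<-Mul1 // r0:2,r1:4,r2:Mul1,r3:6,r4:9,r5:7
cycle 2: issue SUB r5<-Add1 // r0:2,r1:4,r2:Mul1,r3:6,r4:9,r5:Add1
cycle 3: issue MUL r3<-Mul2 // r0:2,r1:4,r2:Mul1,r3:Mul2,r4:9,r5:Add1
cycle 4: CDB Add1=-2; issue ADD r5<-Add1 // r0:2,r1:4,r2:Mul1,r3:Mul2,r4:9,r5:Add1
cycle 5: CDB Mul1=54; issue MUL r5<-Mul1 // r0:2,r1:4,r2:54,r3:Mul2,r4:9,r5:Mul1
cycle 6: CDB Add1=7 // r0:2,r1:4,r2:54,r3:Mul2,r4:9,r5:Mul1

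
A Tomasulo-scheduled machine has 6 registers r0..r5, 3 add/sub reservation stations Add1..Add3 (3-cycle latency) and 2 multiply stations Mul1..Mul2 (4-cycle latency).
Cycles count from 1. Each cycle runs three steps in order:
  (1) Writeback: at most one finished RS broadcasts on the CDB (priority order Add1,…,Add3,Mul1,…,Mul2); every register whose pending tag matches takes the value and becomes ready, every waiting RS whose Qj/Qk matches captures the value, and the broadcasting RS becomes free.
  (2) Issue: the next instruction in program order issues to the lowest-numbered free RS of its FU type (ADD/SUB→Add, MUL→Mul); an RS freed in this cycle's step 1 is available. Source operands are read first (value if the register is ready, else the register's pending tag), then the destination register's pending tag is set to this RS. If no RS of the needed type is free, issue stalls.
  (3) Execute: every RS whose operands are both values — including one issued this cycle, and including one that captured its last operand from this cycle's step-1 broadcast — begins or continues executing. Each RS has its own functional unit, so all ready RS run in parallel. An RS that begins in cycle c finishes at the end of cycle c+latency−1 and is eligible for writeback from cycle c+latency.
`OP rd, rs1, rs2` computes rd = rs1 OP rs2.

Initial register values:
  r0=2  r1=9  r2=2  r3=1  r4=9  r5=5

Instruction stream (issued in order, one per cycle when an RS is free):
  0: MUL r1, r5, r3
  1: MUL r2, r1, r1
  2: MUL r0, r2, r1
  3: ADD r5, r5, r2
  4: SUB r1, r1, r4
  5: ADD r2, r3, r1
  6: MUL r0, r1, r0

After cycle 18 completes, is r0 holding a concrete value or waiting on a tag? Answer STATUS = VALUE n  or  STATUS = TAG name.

STATUS = VALUE -500

  c1: issue MUL r1<-Mul1  regs: r0:2,r1:Mul1,r2:2,r3:1,r4:9,r5:5
  c2: issue MUL r2<-Mul2  regs: r0:2,r1:Mul1,r2:Mul2,r3:1,r4:9,r5:5
  c3: stall  regs: r0:2,r1:Mul1,r2:Mul2,r3:1,r4:9,r5:5
  c4: stall  regs: r0:2,r1:Mul1,r2:Mul2,r3:1,r4:9,r5:5
  c5: CDB Mul1=5; issue MUL r0<-Mul1  regs: r0:Mul1,r1:5,r2:Mul2,r3:1,r4:9,r5:5
  c6: issue ADD r5<-Add1  regs: r0:Mul1,r1:5,r2:Mul2,r3:1,r4:9,r5:Add1
  c7: issue SUB r1<-Add2  regs: r0:Mul1,r1:Add2,r2:Mul2,r3:1,r4:9,r5:Add1
  c8: issue ADD r2<-Add3  regs: r0:Mul1,r1:Add2,r2:Add3,r3:1,r4:9,r5:Add1
  c9: CDB Mul2=25; issue MUL r0<-Mul2  regs: r0:Mul2,r1:Add2,r2:Add3,r3:1,r4:9,r5:Add1
  c10: CDB Add2=-4  regs: r0:Mul2,r1:-4,r2:Add3,r3:1,r4:9,r5:Add1
  c11: -  regs: r0:Mul2,r1:-4,r2:Add3,r3:1,r4:9,r5:Add1
  c12: CDB Add1=30  regs: r0:Mul2,r1:-4,r2:Add3,r3:1,r4:9,r5:30
  c13: CDB Add3=-3  regs: r0:Mul2,r1:-4,r2:-3,r3:1,r4:9,r5:30
  c14: CDB Mul1=125  regs: r0:Mul2,r1:-4,r2:-3,r3:1,r4:9,r5:30
  c15: -  regs: r0:Mul2,r1:-4,r2:-3,r3:1,r4:9,r5:30
  c16: -  regs: r0:Mul2,r1:-4,r2:-3,r3:1,r4:9,r5:30
  c17: -  regs: r0:Mul2,r1:-4,r2:-3,r3:1,r4:9,r5:30
  c18: CDB Mul2=-500  regs: r0:-500,r1:-4,r2:-3,r3:1,r4:9,r5:30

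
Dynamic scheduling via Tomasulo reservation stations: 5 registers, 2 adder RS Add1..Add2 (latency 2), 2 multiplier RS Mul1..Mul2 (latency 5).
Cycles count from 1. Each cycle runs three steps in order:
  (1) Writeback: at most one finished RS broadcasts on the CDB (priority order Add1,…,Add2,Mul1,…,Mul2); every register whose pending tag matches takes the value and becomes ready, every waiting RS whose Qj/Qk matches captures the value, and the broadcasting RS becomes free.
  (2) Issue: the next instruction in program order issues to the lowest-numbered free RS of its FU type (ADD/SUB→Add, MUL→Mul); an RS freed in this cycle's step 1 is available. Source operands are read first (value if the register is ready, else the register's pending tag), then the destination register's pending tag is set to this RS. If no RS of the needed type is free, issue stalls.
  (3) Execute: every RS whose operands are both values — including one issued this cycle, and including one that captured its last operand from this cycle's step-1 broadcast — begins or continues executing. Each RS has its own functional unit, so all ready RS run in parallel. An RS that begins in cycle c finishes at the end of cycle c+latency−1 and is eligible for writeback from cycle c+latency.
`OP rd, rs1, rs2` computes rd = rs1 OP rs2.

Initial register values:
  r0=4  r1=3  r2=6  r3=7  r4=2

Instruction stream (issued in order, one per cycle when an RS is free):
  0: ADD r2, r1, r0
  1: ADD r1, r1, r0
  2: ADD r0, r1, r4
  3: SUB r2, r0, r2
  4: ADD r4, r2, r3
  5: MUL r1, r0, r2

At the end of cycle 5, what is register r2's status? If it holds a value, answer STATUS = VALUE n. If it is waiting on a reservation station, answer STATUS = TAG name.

STATUS = TAG Add2

c1: issue ADD r2<-Add1 | r0:4,r1:3,r2:Add1,r3:7,r4:2
c2: issue ADD r1<-Add2 | r0:4,r1:Add2,r2:Add1,r3:7,r4:2
c3: CDB Add1=7; issue ADD r0<-Add1 | r0:Add1,r1:Add2,r2:7,r3:7,r4:2
c4: CDB Add2=7; issue SUB r2<-Add2 | r0:Add1,r1:7,r2:Add2,r3:7,r4:2
c5: stall | r0:Add1,r1:7,r2:Add2,r3:7,r4:2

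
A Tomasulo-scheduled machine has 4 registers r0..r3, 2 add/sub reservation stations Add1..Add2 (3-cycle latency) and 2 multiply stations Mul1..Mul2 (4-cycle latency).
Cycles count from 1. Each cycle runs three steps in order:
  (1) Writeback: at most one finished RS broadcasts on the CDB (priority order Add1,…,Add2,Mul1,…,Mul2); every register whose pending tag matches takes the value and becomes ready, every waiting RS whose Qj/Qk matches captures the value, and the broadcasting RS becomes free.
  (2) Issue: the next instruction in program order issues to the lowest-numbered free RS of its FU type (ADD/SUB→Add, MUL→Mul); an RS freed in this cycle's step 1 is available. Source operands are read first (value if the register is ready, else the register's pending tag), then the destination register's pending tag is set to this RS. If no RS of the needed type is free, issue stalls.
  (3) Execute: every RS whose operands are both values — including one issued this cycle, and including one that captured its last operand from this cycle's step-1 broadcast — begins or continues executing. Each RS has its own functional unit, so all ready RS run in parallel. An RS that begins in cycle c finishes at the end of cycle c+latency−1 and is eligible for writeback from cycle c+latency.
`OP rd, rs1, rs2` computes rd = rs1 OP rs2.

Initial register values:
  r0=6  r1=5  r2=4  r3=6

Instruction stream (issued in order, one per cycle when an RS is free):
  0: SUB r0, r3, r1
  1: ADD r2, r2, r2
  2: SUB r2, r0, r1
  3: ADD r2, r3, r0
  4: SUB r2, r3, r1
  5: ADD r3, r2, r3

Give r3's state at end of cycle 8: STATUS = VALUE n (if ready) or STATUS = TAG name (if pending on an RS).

STATUS = TAG Add2

  c1: issue SUB r0<-Add1  regs: r0:Add1,r1:5,r2:4,r3:6
  c2: issue ADD r2<-Add2  regs: r0:Add1,r1:5,r2:Add2,r3:6
  c3: stall  regs: r0:Add1,r1:5,r2:Add2,r3:6
  c4: CDB Add1=1; issue SUB r2<-Add1  regs: r0:1,r1:5,r2:Add1,r3:6
  c5: CDB Add2=8; issue ADD r2<-Add2  regs: r0:1,r1:5,r2:Add2,r3:6
  c6: stall  regs: r0:1,r1:5,r2:Add2,r3:6
  c7: CDB Add1=-4; issue SUB r2<-Add1  regs: r0:1,r1:5,r2:Add1,r3:6
  c8: CDB Add2=7; issue ADD r3<-Add2  regs: r0:1,r1:5,r2:Add1,r3:Add2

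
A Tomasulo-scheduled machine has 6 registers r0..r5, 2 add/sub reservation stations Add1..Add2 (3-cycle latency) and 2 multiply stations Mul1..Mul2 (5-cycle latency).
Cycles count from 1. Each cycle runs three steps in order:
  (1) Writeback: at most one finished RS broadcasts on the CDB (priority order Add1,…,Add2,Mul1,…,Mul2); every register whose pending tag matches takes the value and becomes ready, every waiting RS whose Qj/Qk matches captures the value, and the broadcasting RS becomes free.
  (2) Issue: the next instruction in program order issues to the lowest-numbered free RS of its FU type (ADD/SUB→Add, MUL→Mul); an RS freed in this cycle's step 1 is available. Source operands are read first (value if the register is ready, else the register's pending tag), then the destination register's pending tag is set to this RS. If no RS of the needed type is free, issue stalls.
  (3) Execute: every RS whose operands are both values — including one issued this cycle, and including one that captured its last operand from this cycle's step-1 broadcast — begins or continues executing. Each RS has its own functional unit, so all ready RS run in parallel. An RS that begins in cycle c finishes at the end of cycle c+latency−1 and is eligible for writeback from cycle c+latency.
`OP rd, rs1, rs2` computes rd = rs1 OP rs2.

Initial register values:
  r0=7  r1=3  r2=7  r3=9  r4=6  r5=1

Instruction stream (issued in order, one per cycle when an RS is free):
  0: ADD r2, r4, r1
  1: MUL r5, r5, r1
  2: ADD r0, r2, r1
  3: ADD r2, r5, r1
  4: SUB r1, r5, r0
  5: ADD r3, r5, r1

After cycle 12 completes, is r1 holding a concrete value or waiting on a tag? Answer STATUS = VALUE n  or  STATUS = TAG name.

  c1: issue ADD r2<-Add1  regs: r0:7,r1:3,r2:Add1,r3:9,r4:6,r5:1
  c2: issue MUL r5<-Mul1  regs: r0:7,r1:3,r2:Add1,r3:9,r4:6,r5:Mul1
  c3: issue ADD r0<-Add2  regs: r0:Add2,r1:3,r2:Add1,r3:9,r4:6,r5:Mul1
  c4: CDB Add1=9; issue ADD r2<-Add1  regs: r0:Add2,r1:3,r2:Add1,r3:9,r4:6,r5:Mul1
  c5: stall  regs: r0:Add2,r1:3,r2:Add1,r3:9,r4:6,r5:Mul1
  c6: stall  regs: r0:Add2,r1:3,r2:Add1,r3:9,r4:6,r5:Mul1
  c7: CDB Add2=12; issue SUB r1<-Add2  regs: r0:12,r1:Add2,r2:Add1,r3:9,r4:6,r5:Mul1
  c8: CDB Mul1=3; stall  regs: r0:12,r1:Add2,r2:Add1,r3:9,r4:6,r5:3
  c9: stall  regs: r0:12,r1:Add2,r2:Add1,r3:9,r4:6,r5:3
  c10: stall  regs: r0:12,r1:Add2,r2:Add1,r3:9,r4:6,r5:3
  c11: CDB Add1=6; issue ADD r3<-Add1  regs: r0:12,r1:Add2,r2:6,r3:Add1,r4:6,r5:3
  c12: CDB Add2=-9  regs: r0:12,r1:-9,r2:6,r3:Add1,r4:6,r5:3

STATUS = VALUE -9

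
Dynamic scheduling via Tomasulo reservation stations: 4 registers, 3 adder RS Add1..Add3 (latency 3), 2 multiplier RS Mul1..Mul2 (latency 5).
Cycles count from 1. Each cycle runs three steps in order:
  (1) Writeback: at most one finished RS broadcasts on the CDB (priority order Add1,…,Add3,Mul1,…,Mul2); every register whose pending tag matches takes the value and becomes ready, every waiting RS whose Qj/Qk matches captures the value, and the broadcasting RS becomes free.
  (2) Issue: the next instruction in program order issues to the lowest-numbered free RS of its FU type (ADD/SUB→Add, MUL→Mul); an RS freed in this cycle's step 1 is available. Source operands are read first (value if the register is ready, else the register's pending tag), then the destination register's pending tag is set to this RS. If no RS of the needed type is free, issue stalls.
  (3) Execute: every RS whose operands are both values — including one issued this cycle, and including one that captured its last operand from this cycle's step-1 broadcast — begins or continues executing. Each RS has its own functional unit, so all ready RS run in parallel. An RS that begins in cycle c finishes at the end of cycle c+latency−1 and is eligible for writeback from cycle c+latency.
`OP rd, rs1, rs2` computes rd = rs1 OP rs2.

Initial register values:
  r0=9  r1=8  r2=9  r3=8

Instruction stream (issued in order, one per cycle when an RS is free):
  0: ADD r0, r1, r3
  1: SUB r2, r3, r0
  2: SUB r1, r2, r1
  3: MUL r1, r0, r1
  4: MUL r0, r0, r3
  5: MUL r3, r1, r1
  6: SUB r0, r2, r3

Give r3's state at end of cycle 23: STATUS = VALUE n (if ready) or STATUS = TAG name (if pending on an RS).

STATUS = VALUE 65536

cycle 1: issue ADD r0<-Add1 // r0:Add1,r1:8,r2:9,r3:8
cycle 2: issue SUB r2<-Add2 // r0:Add1,r1:8,r2:Add2,r3:8
cycle 3: issue SUB r1<-Add3 // r0:Add1,r1:Add3,r2:Add2,r3:8
cycle 4: CDB Add1=16; issue MUL r1<-Mul1 // r0:16,r1:Mul1,r2:Add2,r3:8
cycle 5: issue MUL r0<-Mul2 // r0:Mul2,r1:Mul1,r2:Add2,r3:8
cycle 6: stall // r0:Mul2,r1:Mul1,r2:Add2,r3:8
cycle 7: CDB Add2=-8; stall // r0:Mul2,r1:Mul1,r2:-8,r3:8
cycle 8: stall // r0:Mul2,r1:Mul1,r2:-8,r3:8
cycle 9: stall // r0:Mul2,r1:Mul1,r2:-8,r3:8
cycle 10: CDB Add3=-16; stall // r0:Mul2,r1:Mul1,r2:-8,r3:8
cycle 11: CDB Mul2=128; issue MUL r3<-Mul2 // r0:128,r1:Mul1,r2:-8,r3:Mul2
cycle 12: issue SUB r0<-Add1 // r0:Add1,r1:Mul1,r2:-8,r3:Mul2
cycle 13: - // r0:Add1,r1:Mul1,r2:-8,r3:Mul2
cycle 14: - // r0:Add1,r1:Mul1,r2:-8,r3:Mul2
cycle 15: CDB Mul1=-256 // r0:Add1,r1:-256,r2:-8,r3:Mul2
cycle 16: - // r0:Add1,r1:-256,r2:-8,r3:Mul2
cycle 17: - // r0:Add1,r1:-256,r2:-8,r3:Mul2
cycle 18: - // r0:Add1,r1:-256,r2:-8,r3:Mul2
cycle 19: - // r0:Add1,r1:-256,r2:-8,r3:Mul2
cycle 20: CDB Mul2=65536 // r0:Add1,r1:-256,r2:-8,r3:65536
cycle 21: - // r0:Add1,r1:-256,r2:-8,r3:65536
cycle 22: - // r0:Add1,r1:-256,r2:-8,r3:65536
cycle 23: CDB Add1=-65544 // r0:-65544,r1:-256,r2:-8,r3:65536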